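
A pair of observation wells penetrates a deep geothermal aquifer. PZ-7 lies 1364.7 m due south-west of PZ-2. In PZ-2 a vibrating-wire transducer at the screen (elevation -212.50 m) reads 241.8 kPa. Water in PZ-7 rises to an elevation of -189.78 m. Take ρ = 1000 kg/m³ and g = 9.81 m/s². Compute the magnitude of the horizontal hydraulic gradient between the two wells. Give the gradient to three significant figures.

i ≈ 0.00141

Pressure head at PZ-2: ψ = P/(ρg) = 241.8×1000 / (1000 × 9.81) = 24.65 m.
Total head at PZ-2: h = z + ψ = -212.50 + 24.65 = -187.85 m.
Total head at PZ-7: h = -189.78 m (water level in the piezometer is the total head).
Head difference: h(PZ-2) − h(PZ-7) = -187.85 − (-189.78) = 1.93 m.
Hydraulic gradient: i = |Δh| / L = 1.93 / 1364.7 = 0.00141.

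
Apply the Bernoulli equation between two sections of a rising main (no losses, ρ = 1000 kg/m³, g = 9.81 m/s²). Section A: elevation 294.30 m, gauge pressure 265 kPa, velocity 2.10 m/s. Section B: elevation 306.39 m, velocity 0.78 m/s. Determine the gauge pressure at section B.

P₂ ≈ 148 kPa

Pressure head at A: ψ₁ = P₁/(ρg) = 265×1000 / (1000 × 9.81) = 27.01 m.
Velocity heads: v₁²/2g = 2.10²/19.62 = 0.225 m; v₂²/2g = 0.78²/19.62 = 0.031 m.
Total head H = z₁ + ψ₁ + v₁²/2g = 294.30 + 27.01 + 0.225 = 321.54 m.
ψ₂ = H − z₂ − v₂²/2g = 321.54 − 306.39 − 0.031 = 15.12 m.
P₂ = ρgψ₂ = 1000 × 9.81 × 15.12 ≈ 148 kPa.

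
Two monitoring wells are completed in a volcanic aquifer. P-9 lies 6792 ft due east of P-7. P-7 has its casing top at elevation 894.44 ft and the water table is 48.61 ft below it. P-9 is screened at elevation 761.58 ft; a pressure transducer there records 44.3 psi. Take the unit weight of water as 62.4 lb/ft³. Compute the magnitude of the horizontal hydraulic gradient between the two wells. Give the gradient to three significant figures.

Total head at P-7: h = 894.44 − 48.61 = 845.83 ft.
Pressure head at P-9: ψ = 144·P/γ = 144 × 44.3 / 62.4 = 102.23 ft.
Total head at P-9: h = z + ψ = 761.58 + 102.23 = 863.81 ft.
Head difference: h(P-7) − h(P-9) = 845.83 − 863.81 = -17.98 ft.
Hydraulic gradient: i = |Δh| / L = 17.98 / 6792 = 0.00265.

i ≈ 0.00265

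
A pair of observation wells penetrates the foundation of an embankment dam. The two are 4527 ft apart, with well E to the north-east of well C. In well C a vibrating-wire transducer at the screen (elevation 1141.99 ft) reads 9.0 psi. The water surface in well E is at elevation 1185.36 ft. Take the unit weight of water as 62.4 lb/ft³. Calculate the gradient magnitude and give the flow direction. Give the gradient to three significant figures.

i ≈ 0.00499; groundwater flows toward the south-west

Pressure head at well C: ψ = 144·P/γ = 144 × 9.0 / 62.4 = 20.77 ft.
Total head at well C: h = z + ψ = 1141.99 + 20.77 = 1162.76 ft.
Total head at well E: h = 1185.36 ft (water level in the piezometer is the total head).
Head difference: h(well C) − h(well E) = 1162.76 − 1185.36 = -22.60 ft.
Hydraulic gradient: i = |Δh| / L = 22.60 / 4527 = 0.00499.
Flow is from higher to lower head: from well E toward well C, i.e. toward the south-west.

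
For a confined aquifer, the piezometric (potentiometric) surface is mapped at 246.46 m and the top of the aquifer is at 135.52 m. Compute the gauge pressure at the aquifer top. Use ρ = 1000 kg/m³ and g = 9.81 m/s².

Pressure head at the aquifer top: ψ = h − z = 246.46 − 135.52 = 110.94 m.
P = ρgψ = 1000 × 9.81 × 110.94 = 1088321 Pa ≈ 1090 kPa.

P ≈ 1090 kPa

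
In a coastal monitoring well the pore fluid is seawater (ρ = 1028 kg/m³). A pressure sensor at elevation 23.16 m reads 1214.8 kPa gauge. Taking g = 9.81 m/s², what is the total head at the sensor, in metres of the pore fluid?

h ≈ 143.62 m

ψ = P/(ρg) = 1214.8×1000 / (1028 × 9.81) = 120.46 m.
h = z + ψ = 23.16 + 120.46 = 143.62 m.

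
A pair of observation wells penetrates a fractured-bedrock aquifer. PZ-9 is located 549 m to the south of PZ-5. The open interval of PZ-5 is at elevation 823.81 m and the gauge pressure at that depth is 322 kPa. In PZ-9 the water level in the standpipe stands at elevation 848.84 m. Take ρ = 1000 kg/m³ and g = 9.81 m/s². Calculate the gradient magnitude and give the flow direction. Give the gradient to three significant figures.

Pressure head at PZ-5: ψ = P/(ρg) = 322×1000 / (1000 × 9.81) = 32.82 m.
Total head at PZ-5: h = z + ψ = 823.81 + 32.82 = 856.63 m.
Total head at PZ-9: h = 848.84 m (water level in the piezometer is the total head).
Head difference: h(PZ-5) − h(PZ-9) = 856.63 − 848.84 = 7.79 m.
Hydraulic gradient: i = |Δh| / L = 7.79 / 549 = 0.0142.
Flow is from higher to lower head: from PZ-5 toward PZ-9, i.e. toward the south.

i ≈ 0.0142; groundwater flows toward the south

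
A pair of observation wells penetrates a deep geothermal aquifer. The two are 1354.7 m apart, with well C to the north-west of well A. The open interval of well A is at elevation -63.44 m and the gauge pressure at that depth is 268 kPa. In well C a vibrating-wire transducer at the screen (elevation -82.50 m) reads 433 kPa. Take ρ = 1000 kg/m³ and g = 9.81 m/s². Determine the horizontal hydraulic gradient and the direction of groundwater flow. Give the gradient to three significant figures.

i ≈ 0.00165; groundwater flows toward the north-west

Pressure head at well A: ψ = P/(ρg) = 268×1000 / (1000 × 9.81) = 27.32 m.
Total head at well A: h = z + ψ = -63.44 + 27.32 = -36.12 m.
Pressure head at well C: ψ = P/(ρg) = 433×1000 / (1000 × 9.81) = 44.14 m.
Total head at well C: h = z + ψ = -82.50 + 44.14 = -38.36 m.
Head difference: h(well A) − h(well C) = -36.12 − (-38.36) = 2.24 m.
Hydraulic gradient: i = |Δh| / L = 2.24 / 1354.7 = 0.00165.
Flow is from higher to lower head: from well A toward well C, i.e. toward the north-west.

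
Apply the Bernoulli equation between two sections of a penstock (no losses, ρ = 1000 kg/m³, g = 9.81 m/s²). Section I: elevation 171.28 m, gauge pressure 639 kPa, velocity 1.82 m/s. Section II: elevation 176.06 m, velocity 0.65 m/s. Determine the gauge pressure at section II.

P₂ ≈ 594 kPa

Pressure head at I: ψ₁ = P₁/(ρg) = 639×1000 / (1000 × 9.81) = 65.14 m.
Velocity heads: v₁²/2g = 1.82²/19.62 = 0.169 m; v₂²/2g = 0.65²/19.62 = 0.022 m.
Total head H = z₁ + ψ₁ + v₁²/2g = 171.28 + 65.14 + 0.169 = 236.59 m.
ψ₂ = H − z₂ − v₂²/2g = 236.59 − 176.06 − 0.022 = 60.51 m.
P₂ = ρgψ₂ = 1000 × 9.81 × 60.51 ≈ 594 kPa.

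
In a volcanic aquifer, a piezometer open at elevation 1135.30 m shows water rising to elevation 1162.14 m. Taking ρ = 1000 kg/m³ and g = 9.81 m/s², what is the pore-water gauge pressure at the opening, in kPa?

Pressure head ψ = h − z = 1162.14 − 1135.30 = 26.84 m.
P = ρgψ = 1000 × 9.81 × 26.84 = 263300 Pa ≈ 263 kPa.

P ≈ 263 kPa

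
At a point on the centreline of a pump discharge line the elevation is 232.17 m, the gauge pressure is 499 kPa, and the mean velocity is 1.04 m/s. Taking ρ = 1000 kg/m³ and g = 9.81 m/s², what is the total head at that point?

Pressure head ψ = P/(ρg) = 499×1000 / (1000 × 9.81) = 50.87 m.
Velocity head = v²/(2g) = 1.04² / (2 × 9.81) = 0.055 m.
h = z + ψ + v²/(2g) = 232.17 + 50.87 + 0.055 = 283.09 m.

h ≈ 283.09 m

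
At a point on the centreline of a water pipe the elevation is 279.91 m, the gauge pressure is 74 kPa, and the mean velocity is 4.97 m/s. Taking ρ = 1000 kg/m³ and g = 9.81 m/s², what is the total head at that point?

Pressure head ψ = P/(ρg) = 74×1000 / (1000 × 9.81) = 7.54 m.
Velocity head = v²/(2g) = 4.97² / (2 × 9.81) = 1.259 m.
h = z + ψ + v²/(2g) = 279.91 + 7.54 + 1.259 = 288.71 m.

h ≈ 288.71 m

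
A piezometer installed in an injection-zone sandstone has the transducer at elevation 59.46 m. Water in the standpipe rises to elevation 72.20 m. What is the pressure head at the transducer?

Total head h = 72.20 m (the water-surface elevation in the piezometer).
Pressure head ψ = h − z = 72.20 − 59.46 = 12.74 m.

ψ ≈ 12.74 m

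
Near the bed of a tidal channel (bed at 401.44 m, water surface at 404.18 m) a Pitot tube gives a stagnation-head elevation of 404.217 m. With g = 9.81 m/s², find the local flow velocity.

v ≈ 0.852 m/s

Near the bed, under hydrostatic conditions, the piezometric head (z + ψ) equals the free-surface elevation, 404.18 m.
Velocity head = total − piezometric = 404.217 − 404.18 = 0.037 m.
v = √(2g·h_v) = √(2 × 9.81 × 0.037) = 0.852 m/s.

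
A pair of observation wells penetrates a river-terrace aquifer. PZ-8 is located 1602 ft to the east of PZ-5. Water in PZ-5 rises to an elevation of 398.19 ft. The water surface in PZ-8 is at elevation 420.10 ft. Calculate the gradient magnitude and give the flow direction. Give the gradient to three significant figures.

Total head at PZ-5: h = 398.19 ft (water level in the piezometer is the total head).
Total head at PZ-8: h = 420.10 ft (water level in the piezometer is the total head).
Head difference: h(PZ-5) − h(PZ-8) = 398.19 − 420.10 = -21.91 ft.
Hydraulic gradient: i = |Δh| / L = 21.91 / 1602 = 0.0137.
Flow is from higher to lower head: from PZ-8 toward PZ-5, i.e. toward the west.

i ≈ 0.0137; groundwater flows toward the west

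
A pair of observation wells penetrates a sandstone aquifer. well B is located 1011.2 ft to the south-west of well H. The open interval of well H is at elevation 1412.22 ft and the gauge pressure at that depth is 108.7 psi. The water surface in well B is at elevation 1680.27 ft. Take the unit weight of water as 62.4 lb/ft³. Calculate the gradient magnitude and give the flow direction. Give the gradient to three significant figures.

i ≈ 0.0170; groundwater flows toward the north-east

Pressure head at well H: ψ = 144·P/γ = 144 × 108.7 / 62.4 = 250.85 ft.
Total head at well H: h = z + ψ = 1412.22 + 250.85 = 1663.07 ft.
Total head at well B: h = 1680.27 ft (water level in the piezometer is the total head).
Head difference: h(well H) − h(well B) = 1663.07 − 1680.27 = -17.20 ft.
Hydraulic gradient: i = |Δh| / L = 17.20 / 1011.2 = 0.0170.
Flow is from higher to lower head: from well B toward well H, i.e. toward the north-east.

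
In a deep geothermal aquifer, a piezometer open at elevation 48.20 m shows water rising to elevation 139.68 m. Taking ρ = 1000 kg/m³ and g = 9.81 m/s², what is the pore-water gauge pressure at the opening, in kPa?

P ≈ 897 kPa

Pressure head ψ = h − z = 139.68 − 48.20 = 91.48 m.
P = ρgψ = 1000 × 9.81 × 91.48 = 897419 Pa ≈ 897 kPa.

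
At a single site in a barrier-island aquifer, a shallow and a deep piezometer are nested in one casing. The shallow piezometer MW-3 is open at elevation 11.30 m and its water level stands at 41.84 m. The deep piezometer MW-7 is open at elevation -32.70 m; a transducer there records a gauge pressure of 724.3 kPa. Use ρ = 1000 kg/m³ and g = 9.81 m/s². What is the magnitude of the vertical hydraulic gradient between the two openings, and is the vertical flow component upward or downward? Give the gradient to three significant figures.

|i_v| ≈ 0.0161; vertical flow is downward

Total head at MW-3: h = 41.84 m (water level in the standpipe).
Pressure head at MW-7: ψ = P/(ρg) = 724.3×1000 / (1000 × 9.81) = 73.83 m.
Total head at MW-7: h = z + ψ = -32.70 + 73.83 = 41.13 m.
Δh = h(MW-3) − h(MW-7) = 41.84 − 41.13 = 0.71 m.
Vertical separation Δz = 11.30 − (-32.70) = 44.00 m.
|i_v| = |Δh| / Δz = 0.71 / 44.00 = 0.0161.
Head is higher in the shallow piezometer, so vertical flow is downward (recharge condition).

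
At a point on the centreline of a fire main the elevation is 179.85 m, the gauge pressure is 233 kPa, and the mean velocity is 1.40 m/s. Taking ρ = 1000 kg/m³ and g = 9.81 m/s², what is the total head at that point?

Pressure head ψ = P/(ρg) = 233×1000 / (1000 × 9.81) = 23.75 m.
Velocity head = v²/(2g) = 1.40² / (2 × 9.81) = 0.100 m.
h = z + ψ + v²/(2g) = 179.85 + 23.75 + 0.100 = 203.70 m.

h ≈ 203.70 m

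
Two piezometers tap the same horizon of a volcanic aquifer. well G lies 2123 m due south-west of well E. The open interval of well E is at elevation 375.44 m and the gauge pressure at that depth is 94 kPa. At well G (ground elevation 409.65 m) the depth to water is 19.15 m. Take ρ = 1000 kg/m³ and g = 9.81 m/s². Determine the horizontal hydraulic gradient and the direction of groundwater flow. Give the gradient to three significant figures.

i ≈ 0.00258; groundwater flows toward the north-east

Pressure head at well E: ψ = P/(ρg) = 94×1000 / (1000 × 9.81) = 9.58 m.
Total head at well E: h = z + ψ = 375.44 + 9.58 = 385.02 m.
Total head at well G: h = 409.65 − 19.15 = 390.50 m.
Head difference: h(well E) − h(well G) = 385.02 − 390.50 = -5.48 m.
Hydraulic gradient: i = |Δh| / L = 5.48 / 2123 = 0.00258.
Flow is from higher to lower head: from well G toward well E, i.e. toward the north-east.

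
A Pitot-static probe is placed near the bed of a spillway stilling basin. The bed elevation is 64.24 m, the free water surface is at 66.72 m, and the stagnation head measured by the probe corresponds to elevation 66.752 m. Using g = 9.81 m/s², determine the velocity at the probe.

v ≈ 0.792 m/s

Near the bed, under hydrostatic conditions, the piezometric head (z + ψ) equals the free-surface elevation, 66.72 m.
Velocity head = total − piezometric = 66.752 − 66.72 = 0.032 m.
v = √(2g·h_v) = √(2 × 9.81 × 0.032) = 0.792 m/s.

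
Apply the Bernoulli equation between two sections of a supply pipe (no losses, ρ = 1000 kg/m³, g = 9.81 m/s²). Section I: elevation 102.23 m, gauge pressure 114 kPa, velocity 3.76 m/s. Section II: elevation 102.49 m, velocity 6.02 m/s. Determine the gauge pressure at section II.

P₂ ≈ 100 kPa

Pressure head at I: ψ₁ = P₁/(ρg) = 114×1000 / (1000 × 9.81) = 11.62 m.
Velocity heads: v₁²/2g = 3.76²/19.62 = 0.721 m; v₂²/2g = 6.02²/19.62 = 1.847 m.
Total head H = z₁ + ψ₁ + v₁²/2g = 102.23 + 11.62 + 0.721 = 114.57 m.
ψ₂ = H − z₂ − v₂²/2g = 114.57 − 102.49 − 1.847 = 10.23 m.
P₂ = ρgψ₂ = 1000 × 9.81 × 10.23 ≈ 100 kPa.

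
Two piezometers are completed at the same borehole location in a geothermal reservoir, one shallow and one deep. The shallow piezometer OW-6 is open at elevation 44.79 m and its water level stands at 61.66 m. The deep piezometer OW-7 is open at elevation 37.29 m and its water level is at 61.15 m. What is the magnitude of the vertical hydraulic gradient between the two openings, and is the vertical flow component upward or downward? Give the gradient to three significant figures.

|i_v| ≈ 0.0680; vertical flow is downward

Total head at OW-6: h = 61.66 m (water level in the standpipe).
Total head at OW-7: h = 61.15 m.
Δh = h(OW-6) − h(OW-7) = 61.66 − 61.15 = 0.51 m.
Vertical separation Δz = 44.79 − 37.29 = 7.50 m.
|i_v| = |Δh| / Δz = 0.51 / 7.50 = 0.0680.
Head is higher in the shallow piezometer, so vertical flow is downward (recharge condition).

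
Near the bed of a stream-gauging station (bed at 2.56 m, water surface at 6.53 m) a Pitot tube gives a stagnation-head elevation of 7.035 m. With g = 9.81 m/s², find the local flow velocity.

Near the bed, under hydrostatic conditions, the piezometric head (z + ψ) equals the free-surface elevation, 6.53 m.
Velocity head = total − piezometric = 7.035 − 6.53 = 0.505 m.
v = √(2g·h_v) = √(2 × 9.81 × 0.505) = 3.15 m/s.

v ≈ 3.15 m/s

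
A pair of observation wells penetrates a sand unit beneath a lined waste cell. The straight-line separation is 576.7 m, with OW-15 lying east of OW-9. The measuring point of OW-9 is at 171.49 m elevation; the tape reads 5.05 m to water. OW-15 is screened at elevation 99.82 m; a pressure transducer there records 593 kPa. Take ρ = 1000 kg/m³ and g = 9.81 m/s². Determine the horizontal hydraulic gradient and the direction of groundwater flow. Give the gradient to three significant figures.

Total head at OW-9: h = 171.49 − 5.05 = 166.44 m.
Pressure head at OW-15: ψ = P/(ρg) = 593×1000 / (1000 × 9.81) = 60.45 m.
Total head at OW-15: h = z + ψ = 99.82 + 60.45 = 160.27 m.
Head difference: h(OW-9) − h(OW-15) = 166.44 − 160.27 = 6.17 m.
Hydraulic gradient: i = |Δh| / L = 6.17 / 576.7 = 0.0107.
Flow is from higher to lower head: from OW-9 toward OW-15, i.e. toward the east.

i ≈ 0.0107; groundwater flows toward the east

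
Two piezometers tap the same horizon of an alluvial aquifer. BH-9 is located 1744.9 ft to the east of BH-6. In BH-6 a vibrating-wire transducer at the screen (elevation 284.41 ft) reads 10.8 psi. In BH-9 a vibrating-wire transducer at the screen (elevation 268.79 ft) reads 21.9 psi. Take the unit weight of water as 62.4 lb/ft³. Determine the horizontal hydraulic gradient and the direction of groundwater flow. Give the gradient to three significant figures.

i ≈ 0.00573; groundwater flows toward the west

Pressure head at BH-6: ψ = 144·P/γ = 144 × 10.8 / 62.4 = 24.92 ft.
Total head at BH-6: h = z + ψ = 284.41 + 24.92 = 309.33 ft.
Pressure head at BH-9: ψ = 144·P/γ = 144 × 21.9 / 62.4 = 50.54 ft.
Total head at BH-9: h = z + ψ = 268.79 + 50.54 = 319.33 ft.
Head difference: h(BH-6) − h(BH-9) = 309.33 − 319.33 = -10.00 ft.
Hydraulic gradient: i = |Δh| / L = 10.00 / 1744.9 = 0.00573.
Flow is from higher to lower head: from BH-9 toward BH-6, i.e. toward the west.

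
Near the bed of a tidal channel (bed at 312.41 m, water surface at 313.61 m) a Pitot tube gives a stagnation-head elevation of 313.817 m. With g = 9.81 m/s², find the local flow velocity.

v ≈ 2.02 m/s

Near the bed, under hydrostatic conditions, the piezometric head (z + ψ) equals the free-surface elevation, 313.61 m.
Velocity head = total − piezometric = 313.817 − 313.61 = 0.207 m.
v = √(2g·h_v) = √(2 × 9.81 × 0.207) = 2.02 m/s.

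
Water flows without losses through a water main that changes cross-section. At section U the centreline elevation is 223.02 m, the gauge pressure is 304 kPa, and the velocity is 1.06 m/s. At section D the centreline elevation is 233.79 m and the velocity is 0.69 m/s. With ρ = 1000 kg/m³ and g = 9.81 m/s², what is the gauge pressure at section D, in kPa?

Pressure head at U: ψ₁ = P₁/(ρg) = 304×1000 / (1000 × 9.81) = 30.99 m.
Velocity heads: v₁²/2g = 1.06²/19.62 = 0.057 m; v₂²/2g = 0.69²/19.62 = 0.024 m.
Total head H = z₁ + ψ₁ + v₁²/2g = 223.02 + 30.99 + 0.057 = 254.07 m.
ψ₂ = H − z₂ − v₂²/2g = 254.07 − 233.79 − 0.024 = 20.26 m.
P₂ = ρgψ₂ = 1000 × 9.81 × 20.26 ≈ 199 kPa.

P₂ ≈ 199 kPa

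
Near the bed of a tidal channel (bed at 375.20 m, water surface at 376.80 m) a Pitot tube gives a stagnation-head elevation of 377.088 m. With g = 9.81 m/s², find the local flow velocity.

Near the bed, under hydrostatic conditions, the piezometric head (z + ψ) equals the free-surface elevation, 376.80 m.
Velocity head = total − piezometric = 377.088 − 376.80 = 0.288 m.
v = √(2g·h_v) = √(2 × 9.81 × 0.288) = 2.38 m/s.

v ≈ 2.38 m/s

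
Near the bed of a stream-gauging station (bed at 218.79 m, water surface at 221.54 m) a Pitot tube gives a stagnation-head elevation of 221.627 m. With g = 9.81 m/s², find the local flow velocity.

v ≈ 1.31 m/s

Near the bed, under hydrostatic conditions, the piezometric head (z + ψ) equals the free-surface elevation, 221.54 m.
Velocity head = total − piezometric = 221.627 − 221.54 = 0.087 m.
v = √(2g·h_v) = √(2 × 9.81 × 0.087) = 1.31 m/s.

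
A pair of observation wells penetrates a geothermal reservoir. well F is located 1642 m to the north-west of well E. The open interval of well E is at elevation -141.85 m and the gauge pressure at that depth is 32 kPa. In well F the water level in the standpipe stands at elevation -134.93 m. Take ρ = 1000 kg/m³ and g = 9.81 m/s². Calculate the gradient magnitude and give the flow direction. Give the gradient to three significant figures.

Pressure head at well E: ψ = P/(ρg) = 32×1000 / (1000 × 9.81) = 3.26 m.
Total head at well E: h = z + ψ = -141.85 + 3.26 = -138.59 m.
Total head at well F: h = -134.93 m (water level in the piezometer is the total head).
Head difference: h(well E) − h(well F) = -138.59 − (-134.93) = -3.66 m.
Hydraulic gradient: i = |Δh| / L = 3.66 / 1642 = 0.00223.
Flow is from higher to lower head: from well F toward well E, i.e. toward the south-east.

i ≈ 0.00223; groundwater flows toward the south-east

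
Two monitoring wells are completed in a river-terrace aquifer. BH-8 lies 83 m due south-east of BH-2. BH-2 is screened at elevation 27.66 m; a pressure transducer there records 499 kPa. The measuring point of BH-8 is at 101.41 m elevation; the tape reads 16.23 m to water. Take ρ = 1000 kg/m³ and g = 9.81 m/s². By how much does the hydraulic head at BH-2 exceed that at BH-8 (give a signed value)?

Pressure head at BH-2: ψ = P/(ρg) = 499×1000 / (1000 × 9.81) = 50.87 m.
Total head at BH-2: h = z + ψ = 27.66 + 50.87 = 78.53 m.
Total head at BH-8: h = 101.41 − 16.23 = 85.18 m.
Head difference: h(BH-2) − h(BH-8) = 78.53 − 85.18 = -6.65 m.

Δh ≈ -6.65 m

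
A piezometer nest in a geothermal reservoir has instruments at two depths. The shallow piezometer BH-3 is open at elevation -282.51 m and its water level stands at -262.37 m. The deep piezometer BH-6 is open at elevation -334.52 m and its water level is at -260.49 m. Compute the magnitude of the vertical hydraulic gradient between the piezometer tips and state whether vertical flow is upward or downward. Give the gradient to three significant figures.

|i_v| ≈ 0.0361; vertical flow is upward

Total head at BH-3: h = -262.37 m (water level in the standpipe).
Total head at BH-6: h = -260.49 m.
Δh = h(BH-3) − h(BH-6) = -262.37 − (-260.49) = -1.88 m.
Vertical separation Δz = -282.51 − (-334.52) = 52.01 m.
|i_v| = |Δh| / Δz = 1.88 / 52.01 = 0.0361.
Head is higher in the deep piezometer, so vertical flow is upward (discharge condition).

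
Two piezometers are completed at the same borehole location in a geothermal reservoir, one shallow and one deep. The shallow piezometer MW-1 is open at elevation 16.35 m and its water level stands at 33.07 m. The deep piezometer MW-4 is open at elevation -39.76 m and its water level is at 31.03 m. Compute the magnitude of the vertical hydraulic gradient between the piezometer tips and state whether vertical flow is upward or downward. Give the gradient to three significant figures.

|i_v| ≈ 0.0364; vertical flow is downward

Total head at MW-1: h = 33.07 m (water level in the standpipe).
Total head at MW-4: h = 31.03 m.
Δh = h(MW-1) − h(MW-4) = 33.07 − 31.03 = 2.04 m.
Vertical separation Δz = 16.35 − (-39.76) = 56.11 m.
|i_v| = |Δh| / Δz = 2.04 / 56.11 = 0.0364.
Head is higher in the shallow piezometer, so vertical flow is downward (recharge condition).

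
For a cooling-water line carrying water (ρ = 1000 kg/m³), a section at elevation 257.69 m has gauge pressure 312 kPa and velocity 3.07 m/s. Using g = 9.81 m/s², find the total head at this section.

h ≈ 289.97 m

Pressure head ψ = P/(ρg) = 312×1000 / (1000 × 9.81) = 31.80 m.
Velocity head = v²/(2g) = 3.07² / (2 × 9.81) = 0.480 m.
h = z + ψ + v²/(2g) = 257.69 + 31.80 + 0.480 = 289.97 m.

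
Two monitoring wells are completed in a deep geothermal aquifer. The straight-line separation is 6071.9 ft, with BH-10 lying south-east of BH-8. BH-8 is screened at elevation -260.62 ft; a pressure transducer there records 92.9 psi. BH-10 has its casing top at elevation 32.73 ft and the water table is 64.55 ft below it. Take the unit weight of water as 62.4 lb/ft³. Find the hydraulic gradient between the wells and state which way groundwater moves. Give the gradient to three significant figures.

i ≈ 0.00237; groundwater flows toward the north-west

Pressure head at BH-8: ψ = 144·P/γ = 144 × 92.9 / 62.4 = 214.38 ft.
Total head at BH-8: h = z + ψ = -260.62 + 214.38 = -46.24 ft.
Total head at BH-10: h = 32.73 − 64.55 = -31.82 ft.
Head difference: h(BH-8) − h(BH-10) = -46.24 − (-31.82) = -14.42 ft.
Hydraulic gradient: i = |Δh| / L = 14.42 / 6071.9 = 0.00237.
Flow is from higher to lower head: from BH-10 toward BH-8, i.e. toward the north-west.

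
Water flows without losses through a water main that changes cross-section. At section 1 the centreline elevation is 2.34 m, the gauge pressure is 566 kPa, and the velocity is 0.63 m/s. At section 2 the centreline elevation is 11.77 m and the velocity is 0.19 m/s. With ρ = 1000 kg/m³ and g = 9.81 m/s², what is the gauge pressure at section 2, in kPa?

P₂ ≈ 474 kPa

Pressure head at 1: ψ₁ = P₁/(ρg) = 566×1000 / (1000 × 9.81) = 57.70 m.
Velocity heads: v₁²/2g = 0.63²/19.62 = 0.020 m; v₂²/2g = 0.19²/19.62 = 0.002 m.
Total head H = z₁ + ψ₁ + v₁²/2g = 2.34 + 57.70 + 0.020 = 60.06 m.
ψ₂ = H − z₂ − v₂²/2g = 60.06 − 11.77 − 0.002 = 48.29 m.
P₂ = ρgψ₂ = 1000 × 9.81 × 48.29 ≈ 474 kPa.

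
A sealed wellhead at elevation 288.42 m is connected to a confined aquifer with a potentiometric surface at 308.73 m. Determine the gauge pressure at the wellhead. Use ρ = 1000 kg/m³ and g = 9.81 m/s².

Head above the cap: Δh = 308.73 − 288.42 = 20.31 m.
P = ρgΔh = 1000 × 9.81 × 20.31 = 199241 Pa ≈ 199 kPa.

P ≈ 199 kPa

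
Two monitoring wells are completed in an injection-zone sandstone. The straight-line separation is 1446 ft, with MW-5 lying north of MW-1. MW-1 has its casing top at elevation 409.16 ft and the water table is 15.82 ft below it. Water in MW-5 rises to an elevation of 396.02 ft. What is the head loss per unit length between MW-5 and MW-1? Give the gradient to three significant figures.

Total head at MW-1: h = 409.16 − 15.82 = 393.34 ft.
Total head at MW-5: h = 396.02 ft (water level in the piezometer is the total head).
Head difference: h(MW-1) − h(MW-5) = 393.34 − 396.02 = -2.68 ft.
Hydraulic gradient: i = |Δh| / L = 2.68 / 1446 = 0.00185.

i ≈ 0.00185 ft/ft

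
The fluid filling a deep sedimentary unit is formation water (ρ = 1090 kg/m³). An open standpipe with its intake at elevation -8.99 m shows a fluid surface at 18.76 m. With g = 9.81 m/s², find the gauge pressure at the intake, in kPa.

Pressure head ψ = h − z = 18.76 − (-8.99) = 27.75 m.
P = ρgψ = 1090 × 9.81 × 27.75 = 296728 Pa ≈ 297 kPa.

P ≈ 297 kPa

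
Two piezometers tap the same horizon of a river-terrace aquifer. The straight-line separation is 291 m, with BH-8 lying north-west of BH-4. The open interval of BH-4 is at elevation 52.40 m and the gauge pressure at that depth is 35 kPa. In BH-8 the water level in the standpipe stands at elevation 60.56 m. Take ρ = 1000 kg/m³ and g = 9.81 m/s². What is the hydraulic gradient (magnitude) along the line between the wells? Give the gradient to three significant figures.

Pressure head at BH-4: ψ = P/(ρg) = 35×1000 / (1000 × 9.81) = 3.57 m.
Total head at BH-4: h = z + ψ = 52.40 + 3.57 = 55.97 m.
Total head at BH-8: h = 60.56 m (water level in the piezometer is the total head).
Head difference: h(BH-4) − h(BH-8) = 55.97 − 60.56 = -4.59 m.
Hydraulic gradient: i = |Δh| / L = 4.59 / 291 = 0.0158.

i ≈ 0.0158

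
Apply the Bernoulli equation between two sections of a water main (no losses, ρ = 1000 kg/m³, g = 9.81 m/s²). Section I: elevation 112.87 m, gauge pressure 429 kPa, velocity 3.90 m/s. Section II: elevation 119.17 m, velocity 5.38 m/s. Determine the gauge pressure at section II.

P₂ ≈ 360 kPa

Pressure head at I: ψ₁ = P₁/(ρg) = 429×1000 / (1000 × 9.81) = 43.73 m.
Velocity heads: v₁²/2g = 3.90²/19.62 = 0.775 m; v₂²/2g = 5.38²/19.62 = 1.475 m.
Total head H = z₁ + ψ₁ + v₁²/2g = 112.87 + 43.73 + 0.775 = 157.38 m.
ψ₂ = H − z₂ − v₂²/2g = 157.38 − 119.17 − 1.475 = 36.73 m.
P₂ = ρgψ₂ = 1000 × 9.81 × 36.73 ≈ 360 kPa.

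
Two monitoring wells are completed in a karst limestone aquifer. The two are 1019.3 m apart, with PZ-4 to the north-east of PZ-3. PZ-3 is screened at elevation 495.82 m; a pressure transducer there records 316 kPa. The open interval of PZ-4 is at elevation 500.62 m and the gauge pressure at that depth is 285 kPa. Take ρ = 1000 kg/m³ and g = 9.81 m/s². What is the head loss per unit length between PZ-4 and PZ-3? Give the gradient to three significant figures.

Pressure head at PZ-3: ψ = P/(ρg) = 316×1000 / (1000 × 9.81) = 32.21 m.
Total head at PZ-3: h = z + ψ = 495.82 + 32.21 = 528.03 m.
Pressure head at PZ-4: ψ = P/(ρg) = 285×1000 / (1000 × 9.81) = 29.05 m.
Total head at PZ-4: h = z + ψ = 500.62 + 29.05 = 529.67 m.
Head difference: h(PZ-3) − h(PZ-4) = 528.03 − 529.67 = -1.64 m.
Hydraulic gradient: i = |Δh| / L = 1.64 / 1019.3 = 0.00161.

i ≈ 0.00161 m/m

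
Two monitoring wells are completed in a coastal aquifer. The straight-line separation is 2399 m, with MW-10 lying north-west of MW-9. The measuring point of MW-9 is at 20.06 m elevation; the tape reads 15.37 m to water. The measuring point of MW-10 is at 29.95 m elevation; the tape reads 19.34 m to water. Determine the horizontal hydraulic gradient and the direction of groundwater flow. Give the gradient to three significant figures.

i ≈ 0.00247; groundwater flows toward the south-east

Total head at MW-9: h = 20.06 − 15.37 = 4.69 m.
Total head at MW-10: h = 29.95 − 19.34 = 10.61 m.
Head difference: h(MW-9) − h(MW-10) = 4.69 − 10.61 = -5.92 m.
Hydraulic gradient: i = |Δh| / L = 5.92 / 2399 = 0.00247.
Flow is from higher to lower head: from MW-10 toward MW-9, i.e. toward the south-east.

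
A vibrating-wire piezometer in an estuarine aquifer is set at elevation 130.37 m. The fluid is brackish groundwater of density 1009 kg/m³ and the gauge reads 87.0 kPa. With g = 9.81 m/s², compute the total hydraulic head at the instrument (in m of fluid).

ψ = P/(ρg) = 87.0×1000 / (1009 × 9.81) = 8.79 m.
h = z + ψ = 130.37 + 8.79 = 139.16 m.

h ≈ 139.16 m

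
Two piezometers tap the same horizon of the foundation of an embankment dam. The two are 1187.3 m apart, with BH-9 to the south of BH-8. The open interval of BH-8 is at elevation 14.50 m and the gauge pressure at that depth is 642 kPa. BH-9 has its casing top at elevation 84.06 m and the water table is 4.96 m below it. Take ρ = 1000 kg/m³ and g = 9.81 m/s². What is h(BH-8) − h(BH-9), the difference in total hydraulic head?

Pressure head at BH-8: ψ = P/(ρg) = 642×1000 / (1000 × 9.81) = 65.44 m.
Total head at BH-8: h = z + ψ = 14.50 + 65.44 = 79.94 m.
Total head at BH-9: h = 84.06 − 4.96 = 79.10 m.
Head difference: h(BH-8) − h(BH-9) = 79.94 − 79.10 = 0.84 m.

Δh ≈ 0.84 m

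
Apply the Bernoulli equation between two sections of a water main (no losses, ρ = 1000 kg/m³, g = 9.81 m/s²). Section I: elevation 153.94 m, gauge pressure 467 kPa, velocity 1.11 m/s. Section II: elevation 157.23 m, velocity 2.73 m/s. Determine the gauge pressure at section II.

Pressure head at I: ψ₁ = P₁/(ρg) = 467×1000 / (1000 × 9.81) = 47.60 m.
Velocity heads: v₁²/2g = 1.11²/19.62 = 0.063 m; v₂²/2g = 2.73²/19.62 = 0.380 m.
Total head H = z₁ + ψ₁ + v₁²/2g = 153.94 + 47.60 + 0.063 = 201.60 m.
ψ₂ = H − z₂ − v₂²/2g = 201.60 − 157.23 − 0.380 = 43.99 m.
P₂ = ρgψ₂ = 1000 × 9.81 × 43.99 ≈ 432 kPa.

P₂ ≈ 432 kPa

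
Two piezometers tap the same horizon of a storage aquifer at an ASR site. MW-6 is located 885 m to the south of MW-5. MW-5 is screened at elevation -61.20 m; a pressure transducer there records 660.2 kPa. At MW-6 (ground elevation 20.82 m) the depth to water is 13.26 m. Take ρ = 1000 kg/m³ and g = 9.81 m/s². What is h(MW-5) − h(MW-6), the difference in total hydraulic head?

Δh ≈ -1.46 m

Pressure head at MW-5: ψ = P/(ρg) = 660.2×1000 / (1000 × 9.81) = 67.30 m.
Total head at MW-5: h = z + ψ = -61.20 + 67.30 = 6.10 m.
Total head at MW-6: h = 20.82 − 13.26 = 7.56 m.
Head difference: h(MW-5) − h(MW-6) = 6.10 − 7.56 = -1.46 m.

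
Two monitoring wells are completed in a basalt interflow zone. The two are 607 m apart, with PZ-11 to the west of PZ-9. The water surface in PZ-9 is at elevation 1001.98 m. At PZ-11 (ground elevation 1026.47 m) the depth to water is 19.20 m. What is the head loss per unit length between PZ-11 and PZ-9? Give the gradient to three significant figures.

i ≈ 0.00871 m/m

Total head at PZ-9: h = 1001.98 m (water level in the piezometer is the total head).
Total head at PZ-11: h = 1026.47 − 19.20 = 1007.27 m.
Head difference: h(PZ-9) − h(PZ-11) = 1001.98 − 1007.27 = -5.29 m.
Hydraulic gradient: i = |Δh| / L = 5.29 / 607 = 0.00871.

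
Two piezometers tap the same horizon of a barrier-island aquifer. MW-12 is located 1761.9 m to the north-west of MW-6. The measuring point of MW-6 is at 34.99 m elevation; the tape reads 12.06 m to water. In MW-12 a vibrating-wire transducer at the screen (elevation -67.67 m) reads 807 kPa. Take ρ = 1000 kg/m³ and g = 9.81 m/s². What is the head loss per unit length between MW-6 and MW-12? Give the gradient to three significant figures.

i ≈ 0.00473 m/m

Total head at MW-6: h = 34.99 − 12.06 = 22.93 m.
Pressure head at MW-12: ψ = P/(ρg) = 807×1000 / (1000 × 9.81) = 82.26 m.
Total head at MW-12: h = z + ψ = -67.67 + 82.26 = 14.59 m.
Head difference: h(MW-6) − h(MW-12) = 22.93 − 14.59 = 8.34 m.
Hydraulic gradient: i = |Δh| / L = 8.34 / 1761.9 = 0.00473.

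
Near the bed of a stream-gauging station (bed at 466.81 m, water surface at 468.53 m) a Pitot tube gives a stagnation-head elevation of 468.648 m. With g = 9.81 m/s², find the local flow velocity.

Near the bed, under hydrostatic conditions, the piezometric head (z + ψ) equals the free-surface elevation, 468.53 m.
Velocity head = total − piezometric = 468.648 − 468.53 = 0.118 m.
v = √(2g·h_v) = √(2 × 9.81 × 0.118) = 1.52 m/s.

v ≈ 1.52 m/s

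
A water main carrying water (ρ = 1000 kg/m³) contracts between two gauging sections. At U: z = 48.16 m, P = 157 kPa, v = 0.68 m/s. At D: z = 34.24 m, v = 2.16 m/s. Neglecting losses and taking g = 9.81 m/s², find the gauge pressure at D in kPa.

P₂ ≈ 291 kPa

Pressure head at U: ψ₁ = P₁/(ρg) = 157×1000 / (1000 × 9.81) = 16.00 m.
Velocity heads: v₁²/2g = 0.68²/19.62 = 0.024 m; v₂²/2g = 2.16²/19.62 = 0.238 m.
Total head H = z₁ + ψ₁ + v₁²/2g = 48.16 + 16.00 + 0.024 = 64.18 m.
ψ₂ = H − z₂ − v₂²/2g = 64.18 − 34.24 − 0.238 = 29.70 m.
P₂ = ρgψ₂ = 1000 × 9.81 × 29.70 ≈ 291 kPa.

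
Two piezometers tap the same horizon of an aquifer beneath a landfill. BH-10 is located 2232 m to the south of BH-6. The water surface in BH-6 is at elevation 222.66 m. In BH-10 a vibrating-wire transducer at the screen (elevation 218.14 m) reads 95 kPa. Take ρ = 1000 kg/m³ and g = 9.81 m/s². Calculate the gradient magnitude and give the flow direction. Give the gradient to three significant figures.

i ≈ 0.00231; groundwater flows toward the north

Total head at BH-6: h = 222.66 m (water level in the piezometer is the total head).
Pressure head at BH-10: ψ = P/(ρg) = 95×1000 / (1000 × 9.81) = 9.68 m.
Total head at BH-10: h = z + ψ = 218.14 + 9.68 = 227.82 m.
Head difference: h(BH-6) − h(BH-10) = 222.66 − 227.82 = -5.16 m.
Hydraulic gradient: i = |Δh| / L = 5.16 / 2232 = 0.00231.
Flow is from higher to lower head: from BH-10 toward BH-6, i.e. toward the north.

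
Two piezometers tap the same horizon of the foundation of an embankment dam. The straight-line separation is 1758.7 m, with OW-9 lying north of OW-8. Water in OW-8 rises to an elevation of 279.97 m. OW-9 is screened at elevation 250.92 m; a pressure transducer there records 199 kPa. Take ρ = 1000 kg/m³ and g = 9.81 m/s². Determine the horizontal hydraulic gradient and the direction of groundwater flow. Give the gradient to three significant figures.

i ≈ 0.00498; groundwater flows toward the north

Total head at OW-8: h = 279.97 m (water level in the piezometer is the total head).
Pressure head at OW-9: ψ = P/(ρg) = 199×1000 / (1000 × 9.81) = 20.29 m.
Total head at OW-9: h = z + ψ = 250.92 + 20.29 = 271.21 m.
Head difference: h(OW-8) − h(OW-9) = 279.97 − 271.21 = 8.76 m.
Hydraulic gradient: i = |Δh| / L = 8.76 / 1758.7 = 0.00498.
Flow is from higher to lower head: from OW-8 toward OW-9, i.e. toward the north.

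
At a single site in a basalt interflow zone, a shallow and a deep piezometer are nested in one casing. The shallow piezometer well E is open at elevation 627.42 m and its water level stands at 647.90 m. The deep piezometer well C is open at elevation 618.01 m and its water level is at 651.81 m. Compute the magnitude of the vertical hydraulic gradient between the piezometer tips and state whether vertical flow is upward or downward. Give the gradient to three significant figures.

|i_v| ≈ 0.416; vertical flow is upward

Total head at well E: h = 647.90 m (water level in the standpipe).
Total head at well C: h = 651.81 m.
Δh = h(well E) − h(well C) = 647.90 − 651.81 = -3.91 m.
Vertical separation Δz = 627.42 − 618.01 = 9.41 m.
|i_v| = |Δh| / Δz = 3.91 / 9.41 = 0.416.
Head is higher in the deep piezometer, so vertical flow is upward (discharge condition).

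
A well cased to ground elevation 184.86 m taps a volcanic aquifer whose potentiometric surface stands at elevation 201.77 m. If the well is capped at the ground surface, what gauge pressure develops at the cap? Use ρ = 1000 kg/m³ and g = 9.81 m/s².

Head above the cap: Δh = 201.77 − 184.86 = 16.91 m.
P = ρgΔh = 1000 × 9.81 × 16.91 = 165887 Pa ≈ 166 kPa.

P ≈ 166 kPa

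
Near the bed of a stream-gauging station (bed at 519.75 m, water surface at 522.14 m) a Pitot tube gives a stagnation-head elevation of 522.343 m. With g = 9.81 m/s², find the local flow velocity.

v ≈ 2.00 m/s

Near the bed, under hydrostatic conditions, the piezometric head (z + ψ) equals the free-surface elevation, 522.14 m.
Velocity head = total − piezometric = 522.343 − 522.14 = 0.203 m.
v = √(2g·h_v) = √(2 × 9.81 × 0.203) = 2.00 m/s.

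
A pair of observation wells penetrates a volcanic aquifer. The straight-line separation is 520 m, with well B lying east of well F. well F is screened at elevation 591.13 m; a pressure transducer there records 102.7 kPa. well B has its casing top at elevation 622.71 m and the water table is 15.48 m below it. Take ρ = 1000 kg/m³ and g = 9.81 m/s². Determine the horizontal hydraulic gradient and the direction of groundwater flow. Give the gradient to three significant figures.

Pressure head at well F: ψ = P/(ρg) = 102.7×1000 / (1000 × 9.81) = 10.47 m.
Total head at well F: h = z + ψ = 591.13 + 10.47 = 601.60 m.
Total head at well B: h = 622.71 − 15.48 = 607.23 m.
Head difference: h(well F) − h(well B) = 601.60 − 607.23 = -5.63 m.
Hydraulic gradient: i = |Δh| / L = 5.63 / 520 = 0.0108.
Flow is from higher to lower head: from well B toward well F, i.e. toward the west.

i ≈ 0.0108; groundwater flows toward the west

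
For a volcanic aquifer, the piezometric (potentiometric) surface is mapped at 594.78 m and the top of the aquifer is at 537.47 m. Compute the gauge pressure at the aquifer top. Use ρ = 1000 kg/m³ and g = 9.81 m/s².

Pressure head at the aquifer top: ψ = h − z = 594.78 − 537.47 = 57.31 m.
P = ρgψ = 1000 × 9.81 × 57.31 = 562211 Pa ≈ 562 kPa.

P ≈ 562 kPa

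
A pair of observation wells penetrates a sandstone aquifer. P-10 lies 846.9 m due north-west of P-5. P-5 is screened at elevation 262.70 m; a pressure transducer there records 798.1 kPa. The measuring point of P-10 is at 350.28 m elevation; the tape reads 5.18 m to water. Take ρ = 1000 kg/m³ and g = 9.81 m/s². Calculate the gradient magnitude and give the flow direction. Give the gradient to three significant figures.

i ≈ 0.00123; groundwater flows toward the south-east

Pressure head at P-5: ψ = P/(ρg) = 798.1×1000 / (1000 × 9.81) = 81.36 m.
Total head at P-5: h = z + ψ = 262.70 + 81.36 = 344.06 m.
Total head at P-10: h = 350.28 − 5.18 = 345.10 m.
Head difference: h(P-5) − h(P-10) = 344.06 − 345.10 = -1.04 m.
Hydraulic gradient: i = |Δh| / L = 1.04 / 846.9 = 0.00123.
Flow is from higher to lower head: from P-10 toward P-5, i.e. toward the south-east.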